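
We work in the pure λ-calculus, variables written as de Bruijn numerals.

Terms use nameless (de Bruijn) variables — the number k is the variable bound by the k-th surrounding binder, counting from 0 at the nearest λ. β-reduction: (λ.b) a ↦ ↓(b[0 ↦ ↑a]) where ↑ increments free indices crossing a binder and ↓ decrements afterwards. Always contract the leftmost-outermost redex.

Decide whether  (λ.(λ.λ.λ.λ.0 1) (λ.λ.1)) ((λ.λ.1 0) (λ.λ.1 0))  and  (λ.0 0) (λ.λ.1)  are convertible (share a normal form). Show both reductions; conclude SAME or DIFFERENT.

Term A:
  start: (λ.(λ.λ.λ.λ.0 1) (λ.λ.1)) ((λ.λ.1 0) (λ.λ.1 0))
  →1  (λ.λ.λ.λ.0 1) (λ.λ.1)
  →2  λ.λ.λ.0 1

Term B:
  start: (λ.0 0) (λ.λ.1)
  →1  (λ.λ.1) (λ.λ.1)
  →2  λ.λ.λ.1

Answer: DIFFERENT — A ⇓ λ.λ.λ.0 1, B ⇓ λ.λ.λ.1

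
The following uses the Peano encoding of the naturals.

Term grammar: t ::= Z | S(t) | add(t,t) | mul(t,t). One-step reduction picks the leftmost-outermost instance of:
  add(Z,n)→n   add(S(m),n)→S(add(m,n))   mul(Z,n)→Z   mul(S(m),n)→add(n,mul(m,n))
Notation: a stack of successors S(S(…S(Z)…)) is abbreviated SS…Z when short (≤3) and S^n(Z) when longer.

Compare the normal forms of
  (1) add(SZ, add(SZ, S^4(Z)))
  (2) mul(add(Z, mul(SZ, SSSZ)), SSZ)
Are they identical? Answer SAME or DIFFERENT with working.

Term A:
  start: add(SZ, add(SZ, S^4(Z)))
  [1] S(add(Z, add(SZ, S^4(Z))))
  [2] S(add(SZ, S^4(Z)))
  [3] S(S(add(Z, S^4(Z))))
  [4] S^6(Z)

Term B:
  start: mul(add(Z, mul(SZ, SSSZ)), SSZ)
  [1] mul(mul(SZ, SSSZ), SSZ)
  [2] mul(add(SSSZ, mul(Z, SSSZ)), SSZ)
  [3] mul(S(add(SSZ, mul(Z, SSSZ))), SSZ)
  [4] add(SSZ, mul(add(SSZ, mul(Z, SSSZ)), SSZ))
  [5] S(add(SZ, mul(add(SSZ, mul(Z, SSSZ)), SSZ)))
  [6] S(S(add(Z, mul(add(SSZ, mul(Z, SSSZ)), SSZ))))
  [7] S(S(mul(add(SSZ, mul(Z, SSSZ)), SSZ)))
  [8] S(S(mul(S(add(SZ, mul(Z, SSSZ))), SSZ)))
  [9] S(S(add(SSZ, mul(add(SZ, mul(Z, SSSZ)), SSZ))))
  [10] S(S(S(add(SZ, mul(add(SZ, mul(Z, SSSZ)), SSZ)))))
  [11] S(S(S(S(add(Z, mul(add(SZ, mul(Z, SSSZ)), SSZ))))))
  [12] S(S(S(S(mul(add(SZ, mul(Z, SSSZ)), SSZ)))))
  [13] S(S(S(S(mul(S(add(Z, mul(Z, SSSZ))), SSZ)))))
  [14] S(S(S(S(add(SSZ, mul(add(Z, mul(Z, SSSZ)), SSZ))))))
  [15] S(S(S(S(S(add(SZ, mul(add(Z, mul(Z, SSSZ)), SSZ)))))))
  [16] S(S(S(S(S(S(add(Z, mul(add(Z, mul(Z, SSSZ)), SSZ))))))))
  [17] S(S(S(S(S(S(mul(add(Z, mul(Z, SSSZ)), SSZ)))))))
  [18] S(S(S(S(S(S(mul(mul(Z, SSSZ), SSZ)))))))
  [19] S(S(S(S(S(S(mul(Z, SSZ)))))))
  [20] S^6(Z)

Answer: SAME — A ⇓ S^6(Z), B ⇓ S^6(Z)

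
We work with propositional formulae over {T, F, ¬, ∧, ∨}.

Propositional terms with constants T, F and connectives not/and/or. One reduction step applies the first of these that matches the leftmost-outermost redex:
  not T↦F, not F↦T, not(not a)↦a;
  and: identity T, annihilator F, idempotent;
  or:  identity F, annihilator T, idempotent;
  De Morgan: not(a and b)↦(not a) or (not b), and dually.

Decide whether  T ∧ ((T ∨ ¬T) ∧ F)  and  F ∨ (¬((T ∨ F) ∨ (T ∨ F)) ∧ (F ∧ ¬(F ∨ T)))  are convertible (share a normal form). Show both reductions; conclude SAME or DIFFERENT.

Term A:
  start: T ∧ ((T ∨ ¬T) ∧ F)
  →1  (T ∨ ¬T) ∧ F
  →2  F

Term B:
  start: F ∨ (¬((T ∨ F) ∨ (T ∨ F)) ∧ (F ∧ ¬(F ∨ T)))
  →1  ¬((T ∨ F) ∨ (T ∨ F)) ∧ (F ∧ ¬(F ∨ T))
  →2  (¬(T ∨ F) ∧ ¬(T ∨ F)) ∧ (F ∧ ¬(F ∨ T))
  →3  ¬(T ∨ F) ∧ (F ∧ ¬(F ∨ T))
  →4  (¬T ∧ ¬F) ∧ (F ∧ ¬(F ∨ T))
  →5  (F ∧ ¬F) ∧ (F ∧ ¬(F ∨ T))
  →6  F ∧ (F ∧ ¬(F ∨ T))
  →7  F

Answer: SAME — A ⇓ F, B ⇓ F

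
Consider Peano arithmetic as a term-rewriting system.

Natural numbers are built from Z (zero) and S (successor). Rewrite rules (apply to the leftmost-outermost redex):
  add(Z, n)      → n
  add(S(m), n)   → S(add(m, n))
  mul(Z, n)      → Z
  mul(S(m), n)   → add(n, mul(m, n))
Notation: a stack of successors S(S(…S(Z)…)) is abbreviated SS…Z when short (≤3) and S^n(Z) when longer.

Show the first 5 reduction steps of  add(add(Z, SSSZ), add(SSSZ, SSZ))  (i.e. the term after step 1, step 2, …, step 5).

  start: add(add(Z, SSSZ), add(SSSZ, SSZ))
  →1  add(SSSZ, add(SSSZ, SSZ))
  →2  S(add(SSZ, add(SSSZ, SSZ)))
  →3  S(S(add(SZ, add(SSSZ, SSZ))))
  →4  S(S(S(add(Z, add(SSSZ, SSZ)))))
  →5  S(S(S(add(SSSZ, SSZ))))

Answer: after 5 steps: S(S(S(add(SSSZ, SSZ))))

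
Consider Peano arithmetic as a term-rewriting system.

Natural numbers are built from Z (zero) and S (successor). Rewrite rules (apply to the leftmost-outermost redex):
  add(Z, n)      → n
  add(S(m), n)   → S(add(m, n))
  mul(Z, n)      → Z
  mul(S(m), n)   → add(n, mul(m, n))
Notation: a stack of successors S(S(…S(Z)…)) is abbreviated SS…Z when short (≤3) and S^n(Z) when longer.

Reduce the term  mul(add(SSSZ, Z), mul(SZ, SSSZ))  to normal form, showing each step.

Answer: normal form = S^9(Z)  (in 38 steps)

Working:
  start: mul(add(SSSZ, Z), mul(SZ, SSSZ))
  step 1: mul(S(add(SSZ, Z)), mul(SZ, SSSZ))
  step 2: add(mul(SZ, SSSZ), mul(add(SSZ, Z), mul(SZ, SSSZ)))
  step 3: add(add(SSSZ, mul(Z, SSSZ)), mul(add(SSZ, Z), mul(SZ, SSSZ)))
  step 4: add(S(add(SSZ, mul(Z, SSSZ))), mul(add(SSZ, Z), mul(SZ, SSSZ)))
  step 5: S(add(add(SSZ, mul(Z, SSSZ)), mul(add(SSZ, Z), mul(SZ, SSSZ))))
  step 6: S(add(S(add(SZ, mul(Z, SSSZ))), mul(add(SSZ, Z), mul(SZ, SSSZ))))
  step 7: S(S(add(add(SZ, mul(Z, SSSZ)), mul(add(SSZ, Z), mul(SZ, SSSZ)))))
  step 8: S(S(add(S(add(Z, mul(Z, SSSZ))), mul(add(SSZ, Z), mul(SZ, SSSZ)))))
  step 9: S(S(S(add(add(Z, mul(Z, SSSZ)), mul(add(SSZ, Z), mul(SZ, SSSZ))))))
  step 10: S(S(S(add(mul(Z, SSSZ), mul(add(SSZ, Z), mul(SZ, SSSZ))))))
  step 11: S(S(S(add(Z, mul(add(SSZ, Z), mul(SZ, SSSZ))))))
  step 12: S(S(S(mul(add(SSZ, Z), mul(SZ, SSSZ)))))
  step 13: S(S(S(mul(S(add(SZ, Z)), mul(SZ, SSSZ)))))
  step 14: S(S(S(add(mul(SZ, SSSZ), mul(add(SZ, Z), mul(SZ, SSSZ))))))
  step 15: S(S(S(add(add(SSSZ, mul(Z, SSSZ)), mul(add(SZ, Z), mul(SZ, SSSZ))))))
  step 16: S(S(S(add(S(add(SSZ, mul(Z, SSSZ))), mul(add(SZ, Z), mul(SZ, SSSZ))))))
  step 17: S(S(S(S(add(add(SSZ, mul(Z, SSSZ)), mul(add(SZ, Z), mul(SZ, SSSZ)))))))
  step 18: S(S(S(S(add(S(add(SZ, mul(Z, SSSZ))), mul(add(SZ, Z), mul(SZ, SSSZ)))))))
  step 19: S(S(S(S(S(add(add(SZ, mul(Z, SSSZ)), mul(add(SZ, Z), mul(SZ, SSSZ))))))))
  step 20: S(S(S(S(S(add(S(add(Z, mul(Z, SSSZ))), mul(add(SZ, Z), mul(SZ, SSSZ))))))))
  step 21: S(S(S(S(S(S(add(add(Z, mul(Z, SSSZ)), mul(add(SZ, Z), mul(SZ, SSSZ)))))))))
  step 22: S(S(S(S(S(S(add(mul(Z, SSSZ), mul(add(SZ, Z), mul(SZ, SSSZ)))))))))
  step 23: S(S(S(S(S(S(add(Z, mul(add(SZ, Z), mul(SZ, SSSZ)))))))))
  step 24: S(S(S(S(S(S(mul(add(SZ, Z), mul(SZ, SSSZ))))))))
  step 25: S(S(S(S(S(S(mul(S(add(Z, Z)), mul(SZ, SSSZ))))))))
  step 26: S(S(S(S(S(S(add(mul(SZ, SSSZ), mul(add(Z, Z), mul(SZ, SSSZ)))))))))
  step 27: S(S(S(S(S(S(add(add(SSSZ, mul(Z, SSSZ)), mul(add(Z, Z), mul(SZ, SSSZ)))))))))
  step 28: S(S(S(S(S(S(add(S(add(SSZ, mul(Z, SSSZ))), mul(add(Z, Z), mul(SZ, SSSZ)))))))))
  step 29: S(S(S(S(S(S(S(add(add(SSZ, mul(Z, SSSZ)), mul(add(Z, Z), mul(SZ, SSSZ))))))))))
  step 30: S(S(S(S(S(S(S(add(S(add(SZ, mul(Z, SSSZ))), mul(add(Z, Z), mul(SZ, SSSZ))))))))))
  step 31: S(S(S(S(S(S(S(S(add(add(SZ, mul(Z, SSSZ)), mul(add(Z, Z), mul(SZ, SSSZ)))))))))))
  step 32: S(S(S(S(S(S(S(S(add(S(add(Z, mul(Z, SSSZ))), mul(add(Z, Z), mul(SZ, SSSZ)))))))))))
  step 33: S(S(S(S(S(S(S(S(S(add(add(Z, mul(Z, SSSZ)), mul(add(Z, Z), mul(SZ, SSSZ))))))))))))
  step 34: S(S(S(S(S(S(S(S(S(add(mul(Z, SSSZ), mul(add(Z, Z), mul(SZ, SSSZ))))))))))))
  step 35: S(S(S(S(S(S(S(S(S(add(Z, mul(add(Z, Z), mul(SZ, SSSZ))))))))))))
  step 36: S(S(S(S(S(S(S(S(S(mul(add(Z, Z), mul(SZ, SSSZ)))))))))))
  step 37: S(S(S(S(S(S(S(S(S(mul(Z, mul(SZ, SSSZ)))))))))))
  step 38: S^9(Z)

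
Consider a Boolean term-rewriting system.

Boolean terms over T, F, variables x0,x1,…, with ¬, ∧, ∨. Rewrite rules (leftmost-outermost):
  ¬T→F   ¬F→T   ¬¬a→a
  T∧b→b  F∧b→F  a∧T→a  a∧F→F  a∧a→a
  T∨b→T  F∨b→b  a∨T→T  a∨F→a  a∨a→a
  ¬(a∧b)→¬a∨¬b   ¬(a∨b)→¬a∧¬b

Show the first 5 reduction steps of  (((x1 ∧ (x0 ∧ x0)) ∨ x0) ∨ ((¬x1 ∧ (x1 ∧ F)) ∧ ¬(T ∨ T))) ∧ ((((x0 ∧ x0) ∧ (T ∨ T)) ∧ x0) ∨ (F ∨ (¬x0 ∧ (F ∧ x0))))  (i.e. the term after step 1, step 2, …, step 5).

Answer: after 5 steps: ((x1 ∧ x0) ∨ x0) ∧ ((((x0 ∧ x0) ∧ (T ∨ T)) ∧ x0) ∨ (F ∨ (¬x0 ∧ (F ∧ x0))))

Derivation:
  start: (((x1 ∧ (x0 ∧ x0)) ∨ x0) ∨ ((¬x1 ∧ (x1 ∧ F)) ∧ ¬(T ∨ T))) ∧ ((((x0 ∧ x0) ∧ (T ∨ T)) ∧ x0) ∨ (F ∨ (¬x0 ∧ (F ∧ x0))))
  →1  (((x1 ∧ x0) ∨ x0) ∨ ((¬x1 ∧ (x1 ∧ F)) ∧ ¬(T ∨ T))) ∧ ((((x0 ∧ x0) ∧ (T ∨ T)) ∧ x0) ∨ (F ∨ (¬x0 ∧ (F ∧ x0))))
  →2  (((x1 ∧ x0) ∨ x0) ∨ ((¬x1 ∧ F) ∧ ¬(T ∨ T))) ∧ ((((x0 ∧ x0) ∧ (T ∨ T)) ∧ x0) ∨ (F ∨ (¬x0 ∧ (F ∧ x0))))
  →3  (((x1 ∧ x0) ∨ x0) ∨ (F ∧ ¬(T ∨ T))) ∧ ((((x0 ∧ x0) ∧ (T ∨ T)) ∧ x0) ∨ (F ∨ (¬x0 ∧ (F ∧ x0))))
  →4  (((x1 ∧ x0) ∨ x0) ∨ F) ∧ ((((x0 ∧ x0) ∧ (T ∨ T)) ∧ x0) ∨ (F ∨ (¬x0 ∧ (F ∧ x0))))
  →5  ((x1 ∧ x0) ∨ x0) ∧ ((((x0 ∧ x0) ∧ (T ∨ T)) ∧ x0) ∨ (F ∨ (¬x0 ∧ (F ∧ x0))))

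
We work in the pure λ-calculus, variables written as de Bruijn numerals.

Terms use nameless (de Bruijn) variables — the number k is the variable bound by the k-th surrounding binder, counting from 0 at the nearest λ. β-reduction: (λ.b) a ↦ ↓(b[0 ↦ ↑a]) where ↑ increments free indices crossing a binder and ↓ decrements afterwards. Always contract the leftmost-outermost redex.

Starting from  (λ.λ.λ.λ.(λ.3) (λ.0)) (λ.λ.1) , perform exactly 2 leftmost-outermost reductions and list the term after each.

Answer: after 2 steps: λ.λ.λ.2

Derivation:
  start: (λ.λ.λ.λ.(λ.3) (λ.0)) (λ.λ.1)
  →1  λ.λ.λ.(λ.3) (λ.0)
  →2  λ.λ.λ.2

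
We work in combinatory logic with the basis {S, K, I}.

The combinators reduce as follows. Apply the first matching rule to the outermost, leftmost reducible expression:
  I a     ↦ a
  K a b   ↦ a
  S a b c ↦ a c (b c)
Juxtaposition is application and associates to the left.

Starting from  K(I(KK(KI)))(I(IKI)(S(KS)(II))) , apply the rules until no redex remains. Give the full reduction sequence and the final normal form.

  start: K(I(KK(KI)))(I(IKI)(S(KS)(II)))
  step 1: I(KK(KI))
  step 2: KK(KI)
  step 3: K

Answer: normal form = K  (in 3 steps)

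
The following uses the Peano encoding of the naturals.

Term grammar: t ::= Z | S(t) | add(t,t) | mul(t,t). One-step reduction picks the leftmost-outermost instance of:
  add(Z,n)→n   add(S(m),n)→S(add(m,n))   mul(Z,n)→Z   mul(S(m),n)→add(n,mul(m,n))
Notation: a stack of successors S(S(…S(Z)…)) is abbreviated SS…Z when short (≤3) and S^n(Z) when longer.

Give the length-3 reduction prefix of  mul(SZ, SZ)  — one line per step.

  start: mul(SZ, SZ)
  [1] add(SZ, mul(Z, SZ))
  [2] S(add(Z, mul(Z, SZ)))
  [3] S(mul(Z, SZ))

Answer: after 3 steps: S(mul(Z, SZ))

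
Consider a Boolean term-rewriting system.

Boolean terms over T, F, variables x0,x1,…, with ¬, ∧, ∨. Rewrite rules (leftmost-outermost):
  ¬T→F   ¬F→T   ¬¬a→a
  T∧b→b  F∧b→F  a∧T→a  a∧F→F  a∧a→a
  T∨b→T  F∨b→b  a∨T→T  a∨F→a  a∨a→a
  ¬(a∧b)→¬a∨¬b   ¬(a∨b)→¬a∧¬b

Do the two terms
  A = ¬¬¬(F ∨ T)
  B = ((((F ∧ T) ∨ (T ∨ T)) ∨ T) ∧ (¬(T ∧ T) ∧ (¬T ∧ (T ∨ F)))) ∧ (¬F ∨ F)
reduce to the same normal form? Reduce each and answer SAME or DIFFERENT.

Term A:
  start: ¬¬¬(F ∨ T)
  →1  ¬(F ∨ T)
  →2  ¬F ∧ ¬T
  →3  T ∧ ¬T
  →4  ¬T
  →5  F

Term B:
  start: ((((F ∧ T) ∨ (T ∨ T)) ∨ T) ∧ (¬(T ∧ T) ∧ (¬T ∧ (T ∨ F)))) ∧ (¬F ∨ F)
  →1  (T ∧ (¬(T ∧ T) ∧ (¬T ∧ (T ∨ F)))) ∧ (¬F ∨ F)
  →2  (¬(T ∧ T) ∧ (¬T ∧ (T ∨ F))) ∧ (¬F ∨ F)
  →3  ((¬T ∨ ¬T) ∧ (¬T ∧ (T ∨ F))) ∧ (¬F ∨ F)
  →4  (¬T ∧ (¬T ∧ (T ∨ F))) ∧ (¬F ∨ F)
  →5  (F ∧ (¬T ∧ (T ∨ F))) ∧ (¬F ∨ F)
  →6  F ∧ (¬F ∨ F)
  →7  F

Answer: SAME — A ⇓ F, B ⇓ F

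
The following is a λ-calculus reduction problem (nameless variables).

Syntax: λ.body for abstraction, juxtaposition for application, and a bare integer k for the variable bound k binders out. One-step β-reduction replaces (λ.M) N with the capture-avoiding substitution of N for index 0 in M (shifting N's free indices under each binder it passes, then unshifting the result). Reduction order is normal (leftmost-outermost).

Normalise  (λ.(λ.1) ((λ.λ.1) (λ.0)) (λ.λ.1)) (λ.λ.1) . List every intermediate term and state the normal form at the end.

  start: (λ.(λ.1) ((λ.λ.1) (λ.0)) (λ.λ.1)) (λ.λ.1)
  step 1: (λ.λ.λ.1) ((λ.λ.1) (λ.0)) (λ.λ.1)
  step 2: (λ.λ.1) (λ.λ.1)
  step 3: λ.λ.λ.1

Answer: normal form = λ.λ.λ.1  (in 3 steps)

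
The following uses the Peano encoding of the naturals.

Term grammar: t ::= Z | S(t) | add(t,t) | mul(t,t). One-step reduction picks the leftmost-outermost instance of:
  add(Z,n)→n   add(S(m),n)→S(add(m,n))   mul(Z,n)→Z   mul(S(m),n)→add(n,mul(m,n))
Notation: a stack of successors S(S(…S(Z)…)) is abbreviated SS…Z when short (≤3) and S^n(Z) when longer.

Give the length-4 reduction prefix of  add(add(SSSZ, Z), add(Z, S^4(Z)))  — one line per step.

Answer: after 4 steps: S(S(add(add(SZ, Z), add(Z, S^4(Z)))))

Working:
  start: add(add(SSSZ, Z), add(Z, S^4(Z)))
  [1] add(S(add(SSZ, Z)), add(Z, S^4(Z)))
  [2] S(add(add(SSZ, Z), add(Z, S^4(Z))))
  [3] S(add(S(add(SZ, Z)), add(Z, S^4(Z))))
  [4] S(S(add(add(SZ, Z), add(Z, S^4(Z)))))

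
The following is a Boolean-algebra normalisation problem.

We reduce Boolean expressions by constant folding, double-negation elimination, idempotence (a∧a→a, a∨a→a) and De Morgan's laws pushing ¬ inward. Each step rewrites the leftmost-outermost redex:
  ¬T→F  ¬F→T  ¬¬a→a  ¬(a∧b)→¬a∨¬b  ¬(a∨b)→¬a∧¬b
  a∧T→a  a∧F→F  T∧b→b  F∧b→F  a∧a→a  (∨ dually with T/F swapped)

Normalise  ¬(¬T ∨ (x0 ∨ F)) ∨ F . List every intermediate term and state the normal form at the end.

  start: ¬(¬T ∨ (x0 ∨ F)) ∨ F
  step 1: ¬(¬T ∨ (x0 ∨ F))
  step 2: ¬¬T ∧ ¬(x0 ∨ F)
  step 3: T ∧ ¬(x0 ∨ F)
  step 4: ¬(x0 ∨ F)
  step 5: ¬x0 ∧ ¬F
  step 6: ¬x0 ∧ T
  step 7: ¬x0

Answer: normal form = ¬x0  (in 7 steps)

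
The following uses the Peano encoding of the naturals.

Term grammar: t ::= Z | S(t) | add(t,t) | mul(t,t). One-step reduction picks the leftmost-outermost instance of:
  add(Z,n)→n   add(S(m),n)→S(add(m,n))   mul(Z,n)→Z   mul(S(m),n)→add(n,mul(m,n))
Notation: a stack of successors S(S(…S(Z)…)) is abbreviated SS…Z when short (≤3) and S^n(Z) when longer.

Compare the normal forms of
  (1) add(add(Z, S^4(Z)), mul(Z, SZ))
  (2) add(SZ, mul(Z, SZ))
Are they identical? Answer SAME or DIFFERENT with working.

Answer: DIFFERENT — A ⇓ S^4(Z), B ⇓ SZ

Reduction:
Term A:
  start: add(add(Z, S^4(Z)), mul(Z, SZ))
  →1  add(S^4(Z), mul(Z, SZ))
  →2  S(add(SSSZ, mul(Z, SZ)))
  →3  S(S(add(SSZ, mul(Z, SZ))))
  →4  S(S(S(add(SZ, mul(Z, SZ)))))
  →5  S(S(S(S(add(Z, mul(Z, SZ))))))
  →6  S(S(S(S(mul(Z, SZ)))))
  →7  S^4(Z)

Term B:
  start: add(SZ, mul(Z, SZ))
  →1  S(add(Z, mul(Z, SZ)))
  →2  S(mul(Z, SZ))
  →3  SZ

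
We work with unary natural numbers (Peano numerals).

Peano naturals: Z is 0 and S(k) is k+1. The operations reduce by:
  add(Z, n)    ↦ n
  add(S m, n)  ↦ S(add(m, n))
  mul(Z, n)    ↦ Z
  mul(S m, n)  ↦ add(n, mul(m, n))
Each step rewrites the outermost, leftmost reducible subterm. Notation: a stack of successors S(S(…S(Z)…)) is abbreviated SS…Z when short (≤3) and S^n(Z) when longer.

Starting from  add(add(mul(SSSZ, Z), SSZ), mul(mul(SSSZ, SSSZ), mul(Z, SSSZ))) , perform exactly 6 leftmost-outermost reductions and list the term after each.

Answer: after 6 steps: add(add(mul(Z, Z), SSZ), mul(mul(SSSZ, SSSZ), mul(Z, SSSZ)))

Derivation:
  start: add(add(mul(SSSZ, Z), SSZ), mul(mul(SSSZ, SSSZ), mul(Z, SSSZ)))
  step 1: add(add(add(Z, mul(SSZ, Z)), SSZ), mul(mul(SSSZ, SSSZ), mul(Z, SSSZ)))
  step 2: add(add(mul(SSZ, Z), SSZ), mul(mul(SSSZ, SSSZ), mul(Z, SSSZ)))
  step 3: add(add(add(Z, mul(SZ, Z)), SSZ), mul(mul(SSSZ, SSSZ), mul(Z, SSSZ)))
  step 4: add(add(mul(SZ, Z), SSZ), mul(mul(SSSZ, SSSZ), mul(Z, SSSZ)))
  step 5: add(add(add(Z, mul(Z, Z)), SSZ), mul(mul(SSSZ, SSSZ), mul(Z, SSSZ)))
  step 6: add(add(mul(Z, Z), SSZ), mul(mul(SSSZ, SSSZ), mul(Z, SSSZ)))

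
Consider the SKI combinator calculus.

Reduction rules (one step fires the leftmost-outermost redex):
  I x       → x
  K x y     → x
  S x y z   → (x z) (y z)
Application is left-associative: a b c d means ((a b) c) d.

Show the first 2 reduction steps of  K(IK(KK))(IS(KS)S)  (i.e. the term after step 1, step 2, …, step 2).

Answer: after 2 steps: K(KK)

Reduction:
  start: K(IK(KK))(IS(KS)S)
  step 1: IK(KK)
  step 2: K(KK)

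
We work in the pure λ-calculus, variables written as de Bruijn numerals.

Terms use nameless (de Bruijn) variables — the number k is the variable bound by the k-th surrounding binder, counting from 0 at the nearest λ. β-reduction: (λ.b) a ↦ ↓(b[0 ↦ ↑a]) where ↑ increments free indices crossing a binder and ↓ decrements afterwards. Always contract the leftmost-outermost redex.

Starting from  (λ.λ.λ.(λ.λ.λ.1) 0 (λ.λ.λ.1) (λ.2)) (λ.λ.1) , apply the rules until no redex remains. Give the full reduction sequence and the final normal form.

Answer: normal form = λ.λ.λ.λ.λ.1  (in 4 steps)

Derivation:
  start: (λ.λ.λ.(λ.λ.λ.1) 0 (λ.λ.λ.1) (λ.2)) (λ.λ.1)
  →1  λ.λ.(λ.λ.λ.1) 0 (λ.λ.λ.1) (λ.2)
  →2  λ.λ.(λ.λ.1) (λ.λ.λ.1) (λ.2)
  →3  λ.λ.(λ.λ.λ.λ.1) (λ.2)
  →4  λ.λ.λ.λ.λ.1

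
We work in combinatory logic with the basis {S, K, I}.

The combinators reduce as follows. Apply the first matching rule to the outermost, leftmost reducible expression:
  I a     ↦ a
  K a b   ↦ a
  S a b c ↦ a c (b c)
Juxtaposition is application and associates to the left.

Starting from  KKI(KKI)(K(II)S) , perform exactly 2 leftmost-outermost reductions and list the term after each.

Answer: after 2 steps: KKI

Working:
  start: KKI(KKI)(K(II)S)
  step 1: K(KKI)(K(II)S)
  step 2: KKI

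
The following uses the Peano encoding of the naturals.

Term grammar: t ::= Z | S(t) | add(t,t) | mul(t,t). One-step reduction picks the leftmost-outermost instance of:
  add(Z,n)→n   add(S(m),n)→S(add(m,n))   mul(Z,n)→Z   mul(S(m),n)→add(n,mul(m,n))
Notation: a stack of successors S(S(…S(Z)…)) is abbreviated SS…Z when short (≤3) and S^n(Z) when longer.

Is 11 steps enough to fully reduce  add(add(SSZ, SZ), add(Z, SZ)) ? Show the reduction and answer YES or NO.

Answer: YES — reaches normal form S^4(Z) in 8 ≤ 11 steps

Reduction:
  start: add(add(SSZ, SZ), add(Z, SZ))
  →1  add(S(add(SZ, SZ)), add(Z, SZ))
  →2  S(add(add(SZ, SZ), add(Z, SZ)))
  →3  S(add(S(add(Z, SZ)), add(Z, SZ)))
  →4  S(S(add(add(Z, SZ), add(Z, SZ))))
  →5  S(S(add(SZ, add(Z, SZ))))
  →6  S(S(S(add(Z, add(Z, SZ)))))
  →7  S(S(S(add(Z, SZ))))
  →8  S^4(Z)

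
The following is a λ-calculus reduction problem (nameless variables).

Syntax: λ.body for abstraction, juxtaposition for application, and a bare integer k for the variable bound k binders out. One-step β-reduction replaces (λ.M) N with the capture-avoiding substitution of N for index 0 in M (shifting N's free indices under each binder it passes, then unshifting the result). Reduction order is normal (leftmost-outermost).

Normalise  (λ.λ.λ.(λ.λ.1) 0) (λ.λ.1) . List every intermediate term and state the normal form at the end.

  start: (λ.λ.λ.(λ.λ.1) 0) (λ.λ.1)
  step 1: λ.λ.(λ.λ.1) 0
  step 2: λ.λ.λ.1

Answer: normal form = λ.λ.λ.1  (in 2 steps)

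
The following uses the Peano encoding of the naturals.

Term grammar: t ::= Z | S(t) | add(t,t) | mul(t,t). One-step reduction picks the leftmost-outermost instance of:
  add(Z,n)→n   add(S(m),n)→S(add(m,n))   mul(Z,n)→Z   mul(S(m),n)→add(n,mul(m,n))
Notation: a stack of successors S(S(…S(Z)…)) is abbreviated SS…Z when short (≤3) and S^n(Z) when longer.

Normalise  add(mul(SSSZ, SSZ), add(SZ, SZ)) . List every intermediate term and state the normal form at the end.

  start: add(mul(SSSZ, SSZ), add(SZ, SZ))
  step 1: add(add(SSZ, mul(SSZ, SSZ)), add(SZ, SZ))
  step 2: add(S(add(SZ, mul(SSZ, SSZ))), add(SZ, SZ))
  step 3: S(add(add(SZ, mul(SSZ, SSZ)), add(SZ, SZ)))
  step 4: S(add(S(add(Z, mul(SSZ, SSZ))), add(SZ, SZ)))
  step 5: S(S(add(add(Z, mul(SSZ, SSZ)), add(SZ, SZ))))
  step 6: S(S(add(mul(SSZ, SSZ), add(SZ, SZ))))
  step 7: S(S(add(add(SSZ, mul(SZ, SSZ)), add(SZ, SZ))))
  step 8: S(S(add(S(add(SZ, mul(SZ, SSZ))), add(SZ, SZ))))
  step 9: S(S(S(add(add(SZ, mul(SZ, SSZ)), add(SZ, SZ)))))
  step 10: S(S(S(add(S(add(Z, mul(SZ, SSZ))), add(SZ, SZ)))))
  step 11: S(S(S(S(add(add(Z, mul(SZ, SSZ)), add(SZ, SZ))))))
  step 12: S(S(S(S(add(mul(SZ, SSZ), add(SZ, SZ))))))
  step 13: S(S(S(S(add(add(SSZ, mul(Z, SSZ)), add(SZ, SZ))))))
  step 14: S(S(S(S(add(S(add(SZ, mul(Z, SSZ))), add(SZ, SZ))))))
  step 15: S(S(S(S(S(add(add(SZ, mul(Z, SSZ)), add(SZ, SZ)))))))
  step 16: S(S(S(S(S(add(S(add(Z, mul(Z, SSZ))), add(SZ, SZ)))))))
  step 17: S(S(S(S(S(S(add(add(Z, mul(Z, SSZ)), add(SZ, SZ))))))))
  step 18: S(S(S(S(S(S(add(mul(Z, SSZ), add(SZ, SZ))))))))
  step 19: S(S(S(S(S(S(add(Z, add(SZ, SZ))))))))
  step 20: S(S(S(S(S(S(add(SZ, SZ)))))))
  step 21: S(S(S(S(S(S(S(add(Z, SZ))))))))
  step 22: S^8(Z)

Answer: normal form = S^8(Z)  (in 22 steps)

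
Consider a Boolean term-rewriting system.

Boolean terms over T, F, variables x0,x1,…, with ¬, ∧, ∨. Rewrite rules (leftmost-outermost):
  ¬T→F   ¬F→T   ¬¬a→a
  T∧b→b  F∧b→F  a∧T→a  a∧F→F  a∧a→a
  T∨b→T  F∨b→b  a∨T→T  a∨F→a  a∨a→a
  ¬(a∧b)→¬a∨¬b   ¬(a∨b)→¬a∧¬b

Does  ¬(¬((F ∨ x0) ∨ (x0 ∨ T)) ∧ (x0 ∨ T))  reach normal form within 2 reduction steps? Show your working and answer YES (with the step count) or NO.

Answer: NO — after 2 steps the term is ((F ∨ x0) ∨ (x0 ∨ T)) ∨ ¬(x0 ∨ T), not yet normal

Working:
  start: ¬(¬((F ∨ x0) ∨ (x0 ∨ T)) ∧ (x0 ∨ T))
  [1] ¬¬((F ∨ x0) ∨ (x0 ∨ T)) ∨ ¬(x0 ∨ T)
  [2] ((F ∨ x0) ∨ (x0 ∨ T)) ∨ ¬(x0 ∨ T)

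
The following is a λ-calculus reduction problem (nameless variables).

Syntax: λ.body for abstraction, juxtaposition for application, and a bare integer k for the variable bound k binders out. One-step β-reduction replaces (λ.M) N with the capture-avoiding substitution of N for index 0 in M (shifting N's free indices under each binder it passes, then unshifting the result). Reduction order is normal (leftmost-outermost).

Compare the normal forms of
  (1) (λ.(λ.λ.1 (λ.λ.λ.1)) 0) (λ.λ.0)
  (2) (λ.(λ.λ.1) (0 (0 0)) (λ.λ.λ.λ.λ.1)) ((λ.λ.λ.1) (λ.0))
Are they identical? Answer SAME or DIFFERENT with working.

Term A:
  start: (λ.(λ.λ.1 (λ.λ.λ.1)) 0) (λ.λ.0)
  step 1: (λ.λ.1 (λ.λ.λ.1)) (λ.λ.0)
  step 2: λ.(λ.λ.0) (λ.λ.λ.1)
  step 3: λ.λ.0

Term B:
  start: (λ.(λ.λ.1) (0 (0 0)) (λ.λ.λ.λ.λ.1)) ((λ.λ.λ.1) (λ.0))
  step 1: (λ.λ.1) ((λ.λ.λ.1) (λ.0) ((λ.λ.λ.1) (λ.0) ((λ.λ.λ.1) (λ.0)))) (λ.λ.λ.λ.λ.1)
  step 2: (λ.(λ.λ.λ.1) (λ.0) ((λ.λ.λ.1) (λ.0) ((λ.λ.λ.1) (λ.0)))) (λ.λ.λ.λ.λ.1)
  step 3: (λ.λ.λ.1) (λ.0) ((λ.λ.λ.1) (λ.0) ((λ.λ.λ.1) (λ.0)))
  step 4: (λ.λ.1) ((λ.λ.λ.1) (λ.0) ((λ.λ.λ.1) (λ.0)))
  step 5: λ.(λ.λ.λ.1) (λ.0) ((λ.λ.λ.1) (λ.0))
  step 6: λ.(λ.λ.1) ((λ.λ.λ.1) (λ.0))
  step 7: λ.λ.(λ.λ.λ.1) (λ.0)
  step 8: λ.λ.λ.λ.1

Answer: DIFFERENT — A ⇓ λ.λ.0, B ⇓ λ.λ.λ.λ.1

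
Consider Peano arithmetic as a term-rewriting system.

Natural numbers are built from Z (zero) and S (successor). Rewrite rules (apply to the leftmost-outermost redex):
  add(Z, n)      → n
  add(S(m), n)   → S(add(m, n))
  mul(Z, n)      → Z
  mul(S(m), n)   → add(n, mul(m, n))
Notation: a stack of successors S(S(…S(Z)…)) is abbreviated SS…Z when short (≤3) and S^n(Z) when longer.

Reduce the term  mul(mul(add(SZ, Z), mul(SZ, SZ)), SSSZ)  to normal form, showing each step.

Answer: normal form = SSSZ  (in 16 steps)

Working:
  start: mul(mul(add(SZ, Z), mul(SZ, SZ)), SSSZ)
  [1] mul(mul(S(add(Z, Z)), mul(SZ, SZ)), SSSZ)
  [2] mul(add(mul(SZ, SZ), mul(add(Z, Z), mul(SZ, SZ))), SSSZ)
  [3] mul(add(add(SZ, mul(Z, SZ)), mul(add(Z, Z), mul(SZ, SZ))), SSSZ)
  [4] mul(add(S(add(Z, mul(Z, SZ))), mul(add(Z, Z), mul(SZ, SZ))), SSSZ)
  [5] mul(S(add(add(Z, mul(Z, SZ)), mul(add(Z, Z), mul(SZ, SZ)))), SSSZ)
  [6] add(SSSZ, mul(add(add(Z, mul(Z, SZ)), mul(add(Z, Z), mul(SZ, SZ))), SSSZ))
  [7] S(add(SSZ, mul(add(add(Z, mul(Z, SZ)), mul(add(Z, Z), mul(SZ, SZ))), SSSZ)))
  [8] S(S(add(SZ, mul(add(add(Z, mul(Z, SZ)), mul(add(Z, Z), mul(SZ, SZ))), SSSZ))))
  [9] S(S(S(add(Z, mul(add(add(Z, mul(Z, SZ)), mul(add(Z, Z), mul(SZ, SZ))), SSSZ)))))
  [10] S(S(S(mul(add(add(Z, mul(Z, SZ)), mul(add(Z, Z), mul(SZ, SZ))), SSSZ))))
  [11] S(S(S(mul(add(mul(Z, SZ), mul(add(Z, Z), mul(SZ, SZ))), SSSZ))))
  [12] S(S(S(mul(add(Z, mul(add(Z, Z), mul(SZ, SZ))), SSSZ))))
  [13] S(S(S(mul(mul(add(Z, Z), mul(SZ, SZ)), SSSZ))))
  [14] S(S(S(mul(mul(Z, mul(SZ, SZ)), SSSZ))))
  [15] S(S(S(mul(Z, SSSZ))))
  [16] SSSZ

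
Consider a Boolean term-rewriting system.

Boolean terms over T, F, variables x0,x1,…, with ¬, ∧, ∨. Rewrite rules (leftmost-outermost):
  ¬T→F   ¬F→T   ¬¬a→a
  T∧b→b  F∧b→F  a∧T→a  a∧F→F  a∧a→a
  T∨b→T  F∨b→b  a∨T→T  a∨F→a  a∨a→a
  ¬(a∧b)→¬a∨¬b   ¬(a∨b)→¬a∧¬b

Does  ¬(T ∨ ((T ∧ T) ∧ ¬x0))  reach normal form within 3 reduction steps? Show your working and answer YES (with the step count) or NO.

  start: ¬(T ∨ ((T ∧ T) ∧ ¬x0))
  [1] ¬T ∧ ¬((T ∧ T) ∧ ¬x0)
  [2] F ∧ ¬((T ∧ T) ∧ ¬x0)
  [3] F

Answer: YES — reaches normal form F in 3 ≤ 3 steps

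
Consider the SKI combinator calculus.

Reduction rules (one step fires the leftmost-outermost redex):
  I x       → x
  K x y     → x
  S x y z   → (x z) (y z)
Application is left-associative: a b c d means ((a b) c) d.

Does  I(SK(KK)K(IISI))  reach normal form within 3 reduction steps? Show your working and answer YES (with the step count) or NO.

Answer: NO — after 3 steps the term is K(IISI), not yet normal

Reduction:
  start: I(SK(KK)K(IISI))
  [1] SK(KK)K(IISI)
  [2] KK(KKK)(IISI)
  [3] K(IISI)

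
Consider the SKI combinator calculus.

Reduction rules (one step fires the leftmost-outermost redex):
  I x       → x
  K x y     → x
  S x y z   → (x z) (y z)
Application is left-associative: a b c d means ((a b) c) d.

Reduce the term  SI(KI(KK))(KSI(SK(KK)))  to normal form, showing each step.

Answer: normal form = S(SK(KK))(S(SK(KK)))  (in 6 steps)

Reduction:
  start: SI(KI(KK))(KSI(SK(KK)))
  [1] I(KSI(SK(KK)))(KI(KK)(KSI(SK(KK))))
  [2] KSI(SK(KK))(KI(KK)(KSI(SK(KK))))
  [3] S(SK(KK))(KI(KK)(KSI(SK(KK))))
  [4] S(SK(KK))(I(KSI(SK(KK))))
  [5] S(SK(KK))(KSI(SK(KK)))
  [6] S(SK(KK))(S(SK(KK)))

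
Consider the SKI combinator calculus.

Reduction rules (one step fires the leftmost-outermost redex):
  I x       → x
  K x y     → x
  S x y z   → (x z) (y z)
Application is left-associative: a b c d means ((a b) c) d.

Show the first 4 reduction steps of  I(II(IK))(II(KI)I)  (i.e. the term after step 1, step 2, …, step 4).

  start: I(II(IK))(II(KI)I)
  [1] II(IK)(II(KI)I)
  [2] I(IK)(II(KI)I)
  [3] IK(II(KI)I)
  [4] K(II(KI)I)

Answer: after 4 steps: K(II(KI)I)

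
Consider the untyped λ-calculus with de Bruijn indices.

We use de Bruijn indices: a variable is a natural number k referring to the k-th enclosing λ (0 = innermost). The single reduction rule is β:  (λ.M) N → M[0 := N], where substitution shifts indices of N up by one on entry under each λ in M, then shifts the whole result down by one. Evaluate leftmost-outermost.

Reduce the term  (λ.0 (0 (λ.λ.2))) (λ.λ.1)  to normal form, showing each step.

  start: (λ.0 (0 (λ.λ.2))) (λ.λ.1)
  →1  (λ.λ.1) ((λ.λ.1) (λ.λ.λ.λ.1))
  →2  λ.(λ.λ.1) (λ.λ.λ.λ.1)
  →3  λ.λ.λ.λ.λ.λ.1

Answer: normal form = λ.λ.λ.λ.λ.λ.1  (in 3 steps)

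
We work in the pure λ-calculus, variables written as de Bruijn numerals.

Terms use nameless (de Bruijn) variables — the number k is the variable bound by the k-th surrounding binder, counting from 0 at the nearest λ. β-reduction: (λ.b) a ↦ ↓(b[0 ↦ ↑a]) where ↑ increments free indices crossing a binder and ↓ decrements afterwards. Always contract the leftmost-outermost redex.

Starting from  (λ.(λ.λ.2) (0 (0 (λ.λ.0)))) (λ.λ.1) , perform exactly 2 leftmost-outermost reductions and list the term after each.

Answer: after 2 steps: λ.λ.λ.1

Derivation:
  start: (λ.(λ.λ.2) (0 (0 (λ.λ.0)))) (λ.λ.1)
  →1  (λ.λ.λ.λ.1) ((λ.λ.1) ((λ.λ.1) (λ.λ.0)))
  →2  λ.λ.λ.1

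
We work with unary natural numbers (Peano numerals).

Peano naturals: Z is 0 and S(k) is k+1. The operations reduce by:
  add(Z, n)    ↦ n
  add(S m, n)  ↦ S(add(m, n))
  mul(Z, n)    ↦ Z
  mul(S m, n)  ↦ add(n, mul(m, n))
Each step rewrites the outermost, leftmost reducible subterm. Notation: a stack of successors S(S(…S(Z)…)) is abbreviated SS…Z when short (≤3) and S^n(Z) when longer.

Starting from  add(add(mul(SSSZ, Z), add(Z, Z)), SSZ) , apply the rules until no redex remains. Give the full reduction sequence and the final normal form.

  start: add(add(mul(SSSZ, Z), add(Z, Z)), SSZ)
  →1  add(add(add(Z, mul(SSZ, Z)), add(Z, Z)), SSZ)
  →2  add(add(mul(SSZ, Z), add(Z, Z)), SSZ)
  →3  add(add(add(Z, mul(SZ, Z)), add(Z, Z)), SSZ)
  →4  add(add(mul(SZ, Z), add(Z, Z)), SSZ)
  →5  add(add(add(Z, mul(Z, Z)), add(Z, Z)), SSZ)
  →6  add(add(mul(Z, Z), add(Z, Z)), SSZ)
  →7  add(add(Z, add(Z, Z)), SSZ)
  →8  add(add(Z, Z), SSZ)
  →9  add(Z, SSZ)
  →10  SSZ

Answer: normal form = SSZ  (in 10 steps)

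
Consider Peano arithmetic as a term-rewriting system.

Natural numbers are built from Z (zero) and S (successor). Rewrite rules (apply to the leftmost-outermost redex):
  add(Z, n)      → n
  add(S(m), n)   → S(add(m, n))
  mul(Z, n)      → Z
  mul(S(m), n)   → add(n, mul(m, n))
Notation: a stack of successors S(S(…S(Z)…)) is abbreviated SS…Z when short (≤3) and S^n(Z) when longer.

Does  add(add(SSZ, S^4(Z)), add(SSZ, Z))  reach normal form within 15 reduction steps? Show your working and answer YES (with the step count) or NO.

Answer: YES — reaches normal form S^8(Z) in 13 ≤ 15 steps

Derivation:
  start: add(add(SSZ, S^4(Z)), add(SSZ, Z))
  →1  add(S(add(SZ, S^4(Z))), add(SSZ, Z))
  →2  S(add(add(SZ, S^4(Z)), add(SSZ, Z)))
  →3  S(add(S(add(Z, S^4(Z))), add(SSZ, Z)))
  →4  S(S(add(add(Z, S^4(Z)), add(SSZ, Z))))
  →5  S(S(add(S^4(Z), add(SSZ, Z))))
  →6  S(S(S(add(SSSZ, add(SSZ, Z)))))
  →7  S(S(S(S(add(SSZ, add(SSZ, Z))))))
  →8  S(S(S(S(S(add(SZ, add(SSZ, Z)))))))
  →9  S(S(S(S(S(S(add(Z, add(SSZ, Z))))))))
  →10  S(S(S(S(S(S(add(SSZ, Z)))))))
  →11  S(S(S(S(S(S(S(add(SZ, Z))))))))
  →12  S(S(S(S(S(S(S(S(add(Z, Z)))))))))
  →13  S^8(Z)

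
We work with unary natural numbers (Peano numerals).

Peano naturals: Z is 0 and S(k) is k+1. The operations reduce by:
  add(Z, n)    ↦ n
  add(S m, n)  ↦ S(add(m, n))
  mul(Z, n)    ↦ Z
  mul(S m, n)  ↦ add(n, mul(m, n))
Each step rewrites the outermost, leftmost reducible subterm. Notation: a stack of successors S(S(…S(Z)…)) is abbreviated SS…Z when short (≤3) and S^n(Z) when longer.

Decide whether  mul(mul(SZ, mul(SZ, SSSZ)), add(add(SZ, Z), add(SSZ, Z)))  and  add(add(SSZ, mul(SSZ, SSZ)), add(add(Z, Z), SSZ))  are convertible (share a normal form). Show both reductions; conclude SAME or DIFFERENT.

Term A:
  start: mul(mul(SZ, mul(SZ, SSSZ)), add(add(SZ, Z), add(SSZ, Z)))
  step 1: mul(add(mul(SZ, SSSZ), mul(Z, mul(SZ, SSSZ))), add(add(SZ, Z), add(SSZ, Z)))
  step 2: mul(add(add(SSSZ, mul(Z, SSSZ)), mul(Z, mul(SZ, SSSZ))), add(add(SZ, Z), add(SSZ, Z)))
  step 3: mul(add(S(add(SSZ, mul(Z, SSSZ))), mul(Z, mul(SZ, SSSZ))), add(add(SZ, Z), add(SSZ, Z)))
  step 4: mul(S(add(add(SSZ, mul(Z, SSSZ)), mul(Z, mul(SZ, SSSZ)))), add(add(SZ, Z), add(SSZ, Z)))
  step 5: add(add(add(SZ, Z), add(SSZ, Z)), mul(add(add(SSZ, mul(Z, SSSZ)), mul(Z, mul(SZ, SSSZ))), add(add(SZ, Z), add(SSZ, Z))))
  step 6: add(add(S(add(Z, Z)), add(SSZ, Z)), mul(add(add(SSZ, mul(Z, SSSZ)), mul(Z, mul(SZ, SSSZ))), add(add(SZ, Z), add(SSZ, Z))))
  step 7: add(S(add(add(Z, Z), add(SSZ, Z))), mul(add(add(SSZ, mul(Z, SSSZ)), mul(Z, mul(SZ, SSSZ))), add(add(SZ, Z), add(SSZ, Z))))
  step 8: S(add(add(add(Z, Z), add(SSZ, Z)), mul(add(add(SSZ, mul(Z, SSSZ)), mul(Z, mul(SZ, SSSZ))), add(add(SZ, Z), add(SSZ, Z)))))
  step 9: S(add(add(Z, add(SSZ, Z)), mul(add(add(SSZ, mul(Z, SSSZ)), mul(Z, mul(SZ, SSSZ))), add(add(SZ, Z), add(SSZ, Z)))))
  step 10: S(add(add(SSZ, Z), mul(add(add(SSZ, mul(Z, SSSZ)), mul(Z, mul(SZ, SSSZ))), add(add(SZ, Z), add(SSZ, Z)))))
  step 11: S(add(S(add(SZ, Z)), mul(add(add(SSZ, mul(Z, SSSZ)), mul(Z, mul(SZ, SSSZ))), add(add(SZ, Z), add(SSZ, Z)))))
  step 12: S(S(add(add(SZ, Z), mul(add(add(SSZ, mul(Z, SSSZ)), mul(Z, mul(SZ, SSSZ))), add(add(SZ, Z), add(SSZ, Z))))))
  step 13: S(S(add(S(add(Z, Z)), mul(add(add(SSZ, mul(Z, SSSZ)), mul(Z, mul(SZ, SSSZ))), add(add(SZ, Z), add(SSZ, Z))))))
  step 14: S(S(S(add(add(Z, Z), mul(add(add(SSZ, mul(Z, SSSZ)), mul(Z, mul(SZ, SSSZ))), add(add(SZ, Z), add(SSZ, Z)))))))
  step 15: S(S(S(add(Z, mul(add(add(SSZ, mul(Z, SSSZ)), mul(Z, mul(SZ, SSSZ))), add(add(SZ, Z), add(SSZ, Z)))))))
  step 16: S(S(S(mul(add(add(SSZ, mul(Z, SSSZ)), mul(Z, mul(SZ, SSSZ))), add(add(SZ, Z), add(SSZ, Z))))))
  step 17: S(S(S(mul(add(S(add(SZ, mul(Z, SSSZ))), mul(Z, mul(SZ, SSSZ))), add(add(SZ, Z), add(SSZ, Z))))))
  step 18: S(S(S(mul(S(add(add(SZ, mul(Z, SSSZ)), mul(Z, mul(SZ, SSSZ)))), add(add(SZ, Z), add(SSZ, Z))))))
  step 19: S(S(S(add(add(add(SZ, Z), add(SSZ, Z)), mul(add(add(SZ, mul(Z, SSSZ)), mul(Z, mul(SZ, SSSZ))), add(add(SZ, Z), add(SSZ, Z)))))))
  step 20: S(S(S(add(add(S(add(Z, Z)), add(SSZ, Z)), mul(add(add(SZ, mul(Z, SSSZ)), mul(Z, mul(SZ, SSSZ))), add(add(SZ, Z), add(SSZ, Z)))))))
  step 21: S(S(S(add(S(add(add(Z, Z), add(SSZ, Z))), mul(add(add(SZ, mul(Z, SSSZ)), mul(Z, mul(SZ, SSSZ))), add(add(SZ, Z), add(SSZ, Z)))))))
  step 22: S(S(S(S(add(add(add(Z, Z), add(SSZ, Z)), mul(add(add(SZ, mul(Z, SSSZ)), mul(Z, mul(SZ, SSSZ))), add(add(SZ, Z), add(SSZ, Z))))))))
  step 23: S(S(S(S(add(add(Z, add(SSZ, Z)), mul(add(add(SZ, mul(Z, SSSZ)), mul(Z, mul(SZ, SSSZ))), add(add(SZ, Z), add(SSZ, Z))))))))
  step 24: S(S(S(S(add(add(SSZ, Z), mul(add(add(SZ, mul(Z, SSSZ)), mul(Z, mul(SZ, SSSZ))), add(add(SZ, Z), add(SSZ, Z))))))))
  step 25: S(S(S(S(add(S(add(SZ, Z)), mul(add(add(SZ, mul(Z, SSSZ)), mul(Z, mul(SZ, SSSZ))), add(add(SZ, Z), add(SSZ, Z))))))))
  step 26: S(S(S(S(S(add(add(SZ, Z), mul(add(add(SZ, mul(Z, SSSZ)), mul(Z, mul(SZ, SSSZ))), add(add(SZ, Z), add(SSZ, Z)))))))))
  step 27: S(S(S(S(S(add(S(add(Z, Z)), mul(add(add(SZ, mul(Z, SSSZ)), mul(Z, mul(SZ, SSSZ))), add(add(SZ, Z), add(SSZ, Z)))))))))
  step 28: S(S(S(S(S(S(add(add(Z, Z), mul(add(add(SZ, mul(Z, SSSZ)), mul(Z, mul(SZ, SSSZ))), add(add(SZ, Z), add(SSZ, Z))))))))))
  step 29: S(S(S(S(S(S(add(Z, mul(add(add(SZ, mul(Z, SSSZ)), mul(Z, mul(SZ, SSSZ))), add(add(SZ, Z), add(SSZ, Z))))))))))
  step 30: S(S(S(S(S(S(mul(add(add(SZ, mul(Z, SSSZ)), mul(Z, mul(SZ, SSSZ))), add(add(SZ, Z), add(SSZ, Z)))))))))
  step 31: S(S(S(S(S(S(mul(add(S(add(Z, mul(Z, SSSZ))), mul(Z, mul(SZ, SSSZ))), add(add(SZ, Z), add(SSZ, Z)))))))))
  step 32: S(S(S(S(S(S(mul(S(add(add(Z, mul(Z, SSSZ)), mul(Z, mul(SZ, SSSZ)))), add(add(SZ, Z), add(SSZ, Z)))))))))
  step 33: S(S(S(S(S(S(add(add(add(SZ, Z), add(SSZ, Z)), mul(add(add(Z, mul(Z, SSSZ)), mul(Z, mul(SZ, SSSZ))), add(add(SZ, Z), add(SSZ, Z))))))))))
  step 34: S(S(S(S(S(S(add(add(S(add(Z, Z)), add(SSZ, Z)), mul(add(add(Z, mul(Z, SSSZ)), mul(Z, mul(SZ, SSSZ))), add(add(SZ, Z), add(SSZ, Z))))))))))
  step 35: S(S(S(S(S(S(add(S(add(add(Z, Z), add(SSZ, Z))), mul(add(add(Z, mul(Z, SSSZ)), mul(Z, mul(SZ, SSSZ))), add(add(SZ, Z), add(SSZ, Z))))))))))
  step 36: S(S(S(S(S(S(S(add(add(add(Z, Z), add(SSZ, Z)), mul(add(add(Z, mul(Z, SSSZ)), mul(Z, mul(SZ, SSSZ))), add(add(SZ, Z), add(SSZ, Z)))))))))))
  step 37: S(S(S(S(S(S(S(add(add(Z, add(SSZ, Z)), mul(add(add(Z, mul(Z, SSSZ)), mul(Z, mul(SZ, SSSZ))), add(add(SZ, Z), add(SSZ, Z)))))))))))
  step 38: S(S(S(S(S(S(S(add(add(SSZ, Z), mul(add(add(Z, mul(Z, SSSZ)), mul(Z, mul(SZ, SSSZ))), add(add(SZ, Z), add(SSZ, Z)))))))))))
  step 39: S(S(S(S(S(S(S(add(S(add(SZ, Z)), mul(add(add(Z, mul(Z, SSSZ)), mul(Z, mul(SZ, SSSZ))), add(add(SZ, Z), add(SSZ, Z)))))))))))
  step 40: S(S(S(S(S(S(S(S(add(add(SZ, Z), mul(add(add(Z, mul(Z, SSSZ)), mul(Z, mul(SZ, SSSZ))), add(add(SZ, Z), add(SSZ, Z))))))))))))
  step 41: S(S(S(S(S(S(S(S(add(S(add(Z, Z)), mul(add(add(Z, mul(Z, SSSZ)), mul(Z, mul(SZ, SSSZ))), add(add(SZ, Z), add(SSZ, Z))))))))))))
  step 42: S(S(S(S(S(S(S(S(S(add(add(Z, Z), mul(add(add(Z, mul(Z, SSSZ)), mul(Z, mul(SZ, SSSZ))), add(add(SZ, Z), add(SSZ, Z)))))))))))))
  step 43: S(S(S(S(S(S(S(S(S(add(Z, mul(add(add(Z, mul(Z, SSSZ)), mul(Z, mul(SZ, SSSZ))), add(add(SZ, Z), add(SSZ, Z)))))))))))))
  step 44: S(S(S(S(S(S(S(S(S(mul(add(add(Z, mul(Z, SSSZ)), mul(Z, mul(SZ, SSSZ))), add(add(SZ, Z), add(SSZ, Z))))))))))))
  step 45: S(S(S(S(S(S(S(S(S(mul(add(mul(Z, SSSZ), mul(Z, mul(SZ, SSSZ))), add(add(SZ, Z), add(SSZ, Z))))))))))))
  step 46: S(S(S(S(S(S(S(S(S(mul(add(Z, mul(Z, mul(SZ, SSSZ))), add(add(SZ, Z), add(SSZ, Z))))))))))))
  step 47: S(S(S(S(S(S(S(S(S(mul(mul(Z, mul(SZ, SSSZ)), add(add(SZ, Z), add(SSZ, Z))))))))))))
  step 48: S(S(S(S(S(S(S(S(S(mul(Z, add(add(SZ, Z), add(SSZ, Z))))))))))))
  step 49: S^9(Z)

Term B:
  start: add(add(SSZ, mul(SSZ, SSZ)), add(add(Z, Z), SSZ))
  step 1: add(S(add(SZ, mul(SSZ, SSZ))), add(add(Z, Z), SSZ))
  step 2: S(add(add(SZ, mul(SSZ, SSZ)), add(add(Z, Z), SSZ)))
  step 3: S(add(S(add(Z, mul(SSZ, SSZ))), add(add(Z, Z), SSZ)))
  step 4: S(S(add(add(Z, mul(SSZ, SSZ)), add(add(Z, Z), SSZ))))
  step 5: S(S(add(mul(SSZ, SSZ), add(add(Z, Z), SSZ))))
  step 6: S(S(add(add(SSZ, mul(SZ, SSZ)), add(add(Z, Z), SSZ))))
  step 7: S(S(add(S(add(SZ, mul(SZ, SSZ))), add(add(Z, Z), SSZ))))
  step 8: S(S(S(add(add(SZ, mul(SZ, SSZ)), add(add(Z, Z), SSZ)))))
  step 9: S(S(S(add(S(add(Z, mul(SZ, SSZ))), add(add(Z, Z), SSZ)))))
  step 10: S(S(S(S(add(add(Z, mul(SZ, SSZ)), add(add(Z, Z), SSZ))))))
  step 11: S(S(S(S(add(mul(SZ, SSZ), add(add(Z, Z), SSZ))))))
  step 12: S(S(S(S(add(add(SSZ, mul(Z, SSZ)), add(add(Z, Z), SSZ))))))
  step 13: S(S(S(S(add(S(add(SZ, mul(Z, SSZ))), add(add(Z, Z), SSZ))))))
  step 14: S(S(S(S(S(add(add(SZ, mul(Z, SSZ)), add(add(Z, Z), SSZ)))))))
  step 15: S(S(S(S(S(add(S(add(Z, mul(Z, SSZ))), add(add(Z, Z), SSZ)))))))
  step 16: S(S(S(S(S(S(add(add(Z, mul(Z, SSZ)), add(add(Z, Z), SSZ))))))))
  step 17: S(S(S(S(S(S(add(mul(Z, SSZ), add(add(Z, Z), SSZ))))))))
  step 18: S(S(S(S(S(S(add(Z, add(add(Z, Z), SSZ))))))))
  step 19: S(S(S(S(S(S(add(add(Z, Z), SSZ)))))))
  step 20: S(S(S(S(S(S(add(Z, SSZ)))))))
  step 21: S^8(Z)

Answer: DIFFERENT — A ⇓ S^9(Z), B ⇓ S^8(Z)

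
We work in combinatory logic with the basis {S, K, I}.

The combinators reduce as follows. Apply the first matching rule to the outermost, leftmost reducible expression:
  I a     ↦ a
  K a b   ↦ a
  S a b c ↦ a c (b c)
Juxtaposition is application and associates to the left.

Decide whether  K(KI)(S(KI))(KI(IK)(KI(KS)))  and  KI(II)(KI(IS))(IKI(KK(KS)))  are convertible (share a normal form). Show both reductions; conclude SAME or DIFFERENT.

Term A:
  start: K(KI)(S(KI))(KI(IK)(KI(KS)))
  step 1: KI(KI(IK)(KI(KS)))
  step 2: I

Term B:
  start: KI(II)(KI(IS))(IKI(KK(KS)))
  step 1: I(KI(IS))(IKI(KK(KS)))
  step 2: KI(IS)(IKI(KK(KS)))
  step 3: I(IKI(KK(KS)))
  step 4: IKI(KK(KS))
  step 5: KI(KK(KS))
  step 6: I

Answer: SAME — A ⇓ I, B ⇓ I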